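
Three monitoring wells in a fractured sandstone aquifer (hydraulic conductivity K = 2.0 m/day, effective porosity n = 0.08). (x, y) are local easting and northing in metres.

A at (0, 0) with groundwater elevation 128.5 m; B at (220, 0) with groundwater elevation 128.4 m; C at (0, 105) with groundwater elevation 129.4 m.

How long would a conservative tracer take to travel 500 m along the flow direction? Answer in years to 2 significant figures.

6.4 years

∂h/∂x = (128.4 − 128.5) / (220 − 0) = -0.0004545
∂h/∂y = (129.4 − 128.5) / (105 − 0) = +0.008571
|∇h| = √(-0.0004545² + 0.008571²) = 0.008583
Seepage velocity v = K·i/n = 2.0 × 0.008583 / 0.08 = 0.2146 m/day.
t = 500 / 0.2146 = 2330 days = 6.38 years.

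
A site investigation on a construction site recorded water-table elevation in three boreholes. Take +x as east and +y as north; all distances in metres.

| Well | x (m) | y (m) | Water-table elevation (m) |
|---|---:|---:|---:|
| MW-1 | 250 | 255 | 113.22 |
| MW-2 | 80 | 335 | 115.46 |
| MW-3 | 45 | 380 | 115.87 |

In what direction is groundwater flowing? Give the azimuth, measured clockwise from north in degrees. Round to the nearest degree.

083°

With h = a·x + b·y + c and MW-1 as origin, the differences give:
  (-170)·a + 80·b = +2.24
  (-205)·a + 125·b = +2.65
Eliminate b (×125 and ×80, subtract): -4850·a = 68.000 → a = ∂h/∂x = -0.01402
Back-substitute: b = ∂h/∂y = -0.001794.
Flow direction (−∇h) has components (+0.01402 E, +0.001794 N).
Azimuth = atan2(E, N) = atan2(+0.01402, +0.001794) = 82.7° ≈ 083°.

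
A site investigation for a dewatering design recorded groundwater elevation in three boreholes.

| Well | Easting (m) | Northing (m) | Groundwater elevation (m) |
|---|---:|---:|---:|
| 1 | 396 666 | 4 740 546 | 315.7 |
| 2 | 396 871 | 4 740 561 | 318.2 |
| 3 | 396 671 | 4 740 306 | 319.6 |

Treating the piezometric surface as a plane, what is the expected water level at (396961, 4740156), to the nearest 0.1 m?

Differences from 1: to 2 (Δx, Δy, Δh) = (205, 15, +2.5); to 3 = (5, -240, +3.9).
Solve a·Δx + b·Δy = Δh: det = 205·(-240) − 5·15 = -49275.
∂h/∂x = [(+2.5)·(-240) − (+3.9)·15] / -49275 = +0.01336
∂h/∂y = [205·(+3.9) − 5·(+2.5)] / -49275 = -0.01597
h(396961, 4740156) = 315.7 + (+0.01336)·(295) + (-0.01597)·(-390) = 315.7 +3.942 +6.229 = 325.871 m.

325.9 m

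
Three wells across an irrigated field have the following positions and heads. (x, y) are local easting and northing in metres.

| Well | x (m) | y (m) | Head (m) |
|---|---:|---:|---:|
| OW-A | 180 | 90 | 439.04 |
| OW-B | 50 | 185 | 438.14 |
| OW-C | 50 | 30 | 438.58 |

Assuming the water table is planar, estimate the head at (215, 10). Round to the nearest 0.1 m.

With h = a·x + b·y + c and OW-A as origin, the differences give:
  (-130)·a + 95·b = -0.90
  (-130)·a + (-60)·b = -0.46
Eliminate b (×(-60) and ×95, subtract): 20150·a = 97.700 → a = ∂h/∂x = +0.004849
Back-substitute: b = ∂h/∂y = -0.002839.
h(215, 10) = 439.04 + (+0.004849)·(35) + (-0.002839)·(-80) = 439.04 +0.170 +0.227 = 439.437 m.

439.4 m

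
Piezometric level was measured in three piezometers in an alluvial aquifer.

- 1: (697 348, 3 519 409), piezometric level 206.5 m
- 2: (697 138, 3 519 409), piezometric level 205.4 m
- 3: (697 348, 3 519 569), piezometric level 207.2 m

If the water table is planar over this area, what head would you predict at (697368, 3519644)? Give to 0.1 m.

∂h/∂x = (205.4 − 206.5) / (697138 − 697348) = +0.005238
∂h/∂y = (207.2 − 206.5) / (3519569 − 3519409) = +0.004375
h(697368, 3519644) = 206.5 + (+0.005238)·(20) + (+0.004375)·(235) = 206.5 +0.105 +1.028 = 207.633 m.

207.6 m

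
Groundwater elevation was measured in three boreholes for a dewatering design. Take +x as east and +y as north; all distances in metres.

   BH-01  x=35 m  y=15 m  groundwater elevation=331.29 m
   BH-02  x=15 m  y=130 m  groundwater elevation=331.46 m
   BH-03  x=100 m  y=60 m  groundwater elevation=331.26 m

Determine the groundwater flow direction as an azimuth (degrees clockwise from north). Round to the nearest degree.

133°

Three-point gradient (reference BH-01): Δ to BH-02 = (-20, 115, +0.17), Δ to BH-03 = (65, 45, -0.03).
∂h/∂x = -0.001325, ∂h/∂y = +0.001248 (det = -8375).
Flow direction (−∇h) has components (+0.001325 E, -0.001248 N).
Azimuth = atan2(E, N) = atan2(+0.001325, -0.001248) = 133.3° ≈ 133°.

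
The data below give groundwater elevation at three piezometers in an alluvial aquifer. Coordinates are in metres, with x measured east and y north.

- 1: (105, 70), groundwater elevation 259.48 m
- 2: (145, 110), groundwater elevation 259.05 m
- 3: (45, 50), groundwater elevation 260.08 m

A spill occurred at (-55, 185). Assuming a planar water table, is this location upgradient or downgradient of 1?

Taking 1 as reference: 2−1 = (40, 40, -0.43); 3−1 = (-60, -20, +0.60).
Solve a·Δx + b·Δy = Δh: det = 40·(-20) − (-60)·40 = 1600.
∂h/∂x = [(-0.43)·(-20) − (+0.60)·40] / 1600 = -0.009625
∂h/∂y = [40·(+0.60) − (-60)·(-0.43)] / 1600 = -0.001125
Head at (-55, 185) = 259.48 + (-0.009625)·(-160) + (-0.001125)·(115) = 260.89 m.
That is higher than the 259.48 m at 1, so the point is upgradient.

upgradient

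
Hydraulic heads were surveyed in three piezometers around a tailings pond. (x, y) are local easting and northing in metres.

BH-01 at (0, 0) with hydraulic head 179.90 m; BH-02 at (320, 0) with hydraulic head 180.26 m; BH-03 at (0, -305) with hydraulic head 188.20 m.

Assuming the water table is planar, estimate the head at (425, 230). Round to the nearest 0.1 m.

174.1 m

∂h/∂x = (180.26 − 179.90) / (320 − 0) = +0.001125
∂h/∂y = (188.20 − 179.90) / (-305 − 0) = -0.02721
h(425, 230) = 179.90 + (+0.001125)·(425) + (-0.02721)·(230) = 179.90 +0.478 -6.259 = 174.119 m.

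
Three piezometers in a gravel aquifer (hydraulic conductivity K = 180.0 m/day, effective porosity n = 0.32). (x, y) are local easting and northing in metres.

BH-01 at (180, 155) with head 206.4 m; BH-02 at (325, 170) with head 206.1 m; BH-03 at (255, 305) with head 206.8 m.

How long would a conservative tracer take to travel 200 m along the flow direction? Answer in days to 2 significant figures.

Differences from BH-01: to BH-02 (Δx, Δy, Δh) = (145, 15, -0.3); to BH-03 = (75, 150, +0.4).
Determinant of the coordinate differences = 145·150 − 75·15 = 20625.
∂h/∂x = [(-0.3)·150 − (+0.4)·15] / 20625 = -0.002473
∂h/∂y = [145·(+0.4) − 75·(-0.3)] / 20625 = +0.003903
|∇h| = √(-0.002473² + 0.003903²) = 0.004621
Seepage velocity v = K·i/n = 180.0 × 0.004621 / 0.32 = 2.599 m/day.
t = 200 / 2.599 = 76.95 days.

77 days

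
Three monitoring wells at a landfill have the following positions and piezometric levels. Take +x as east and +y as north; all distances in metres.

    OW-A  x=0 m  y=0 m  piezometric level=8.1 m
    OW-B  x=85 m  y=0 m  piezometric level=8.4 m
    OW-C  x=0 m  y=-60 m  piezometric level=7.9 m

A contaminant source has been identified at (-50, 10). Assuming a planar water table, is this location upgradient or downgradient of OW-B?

downgradient

∂h/∂x = (8.4 − 8.1) / (85 − 0) = +0.003529
∂h/∂y = (7.9 − 8.1) / (-60 − 0) = +0.003333
Head at (-50, 10) = 8.1 + (+0.003529)·(-50) + (+0.003333)·(10) = 7.96 m.
That is lower than the 8.4 m at OW-B, so the point is downgradient.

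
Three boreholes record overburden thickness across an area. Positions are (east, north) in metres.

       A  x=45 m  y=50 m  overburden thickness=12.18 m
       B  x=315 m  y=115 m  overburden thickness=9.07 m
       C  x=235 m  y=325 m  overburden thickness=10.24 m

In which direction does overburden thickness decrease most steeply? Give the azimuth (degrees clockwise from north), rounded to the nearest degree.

095°

With d = a·x + b·y + c and A as origin, the differences give:
  270·a + 65·b = -3.11
  190·a + 275·b = -1.94
Eliminate b (×275 and ×65, subtract): 61900·a = -729.150 → a = ∂d/∂x = -0.01178
Back-substitute: b = ∂d/∂y = +0.001084.
Steepest decrease is along −∇f: components (+0.01178 E, -0.001084 N).
Azimuth = atan2(+0.01178, -0.001084) = 95.3° ≈ 095°.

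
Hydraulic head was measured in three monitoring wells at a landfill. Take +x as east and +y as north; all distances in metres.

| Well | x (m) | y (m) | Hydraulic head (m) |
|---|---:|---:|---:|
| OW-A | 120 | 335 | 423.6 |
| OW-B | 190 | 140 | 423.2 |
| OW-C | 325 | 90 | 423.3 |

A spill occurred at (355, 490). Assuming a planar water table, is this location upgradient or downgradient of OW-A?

upgradient

Taking OW-A as reference: OW-B−OW-A = (70, -195, -0.4); OW-C−OW-A = (205, -245, -0.3).
Solve a·Δx + b·Δy = Δh: det = 70·(-245) − 205·(-195) = 22825.
∂h/∂x = [(-0.4)·(-245) − (-0.3)·(-195)] / 22825 = +0.001731
∂h/∂y = [70·(-0.3) − 205·(-0.4)] / 22825 = +0.002673
Head at (355, 490) = 423.6 + (+0.001731)·(235) + (+0.002673)·(155) = 424.42 m.
That is higher than the 423.6 m at OW-A, so the point is upgradient.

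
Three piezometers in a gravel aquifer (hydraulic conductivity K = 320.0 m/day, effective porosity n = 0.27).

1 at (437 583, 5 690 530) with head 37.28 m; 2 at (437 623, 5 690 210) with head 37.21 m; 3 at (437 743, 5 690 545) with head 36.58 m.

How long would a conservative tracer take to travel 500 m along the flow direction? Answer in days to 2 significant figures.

97 days

Taking 1 as reference: 2−1 = (40, -320, -0.07); 3−1 = (160, 15, -0.70).
Determinant of the coordinate differences = 40·15 − 160·(-320) = 51800.
∂h/∂x = [(-0.07)·15 − (-0.70)·(-320)] / 51800 = -0.004345
∂h/∂y = [40·(-0.70) − 160·(-0.07)] / 51800 = -0.0003243
|∇h| = √(-0.004345² + -0.0003243²) = 0.004357
Seepage velocity v = K·i/n = 320.0 × 0.004357 / 0.27 = 5.164 m/day.
t = 500 / 5.164 = 96.82 days.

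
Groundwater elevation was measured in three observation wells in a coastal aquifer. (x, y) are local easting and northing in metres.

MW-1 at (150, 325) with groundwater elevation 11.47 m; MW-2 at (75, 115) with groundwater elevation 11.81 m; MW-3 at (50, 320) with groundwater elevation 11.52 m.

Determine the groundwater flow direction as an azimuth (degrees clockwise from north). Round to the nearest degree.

016°

With h = a·x + b·y + c and MW-1 as origin, the differences give:
  (-75)·a + (-210)·b = +0.34
  (-100)·a + (-5)·b = +0.05
Eliminate b (×(-5) and ×(-210), subtract): -20625·a = 8.800 → a = ∂h/∂x = -0.0004267
Back-substitute: b = ∂h/∂y = -0.001467.
Flow direction (−∇h) has components (+0.0004267 E, +0.001467 N).
Azimuth = atan2(E, N) = atan2(+0.0004267, +0.001467) = 16.2° ≈ 016°.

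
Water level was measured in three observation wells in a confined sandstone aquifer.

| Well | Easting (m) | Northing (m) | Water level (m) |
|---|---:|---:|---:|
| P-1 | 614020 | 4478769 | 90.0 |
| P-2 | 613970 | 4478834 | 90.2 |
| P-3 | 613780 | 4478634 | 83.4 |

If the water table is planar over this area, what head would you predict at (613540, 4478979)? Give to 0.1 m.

With h = a·x + b·y + c and P-1 as origin, the differences give:
  (-50)·a + 65·b = +0.2
  (-240)·a + (-135)·b = -6.6
Eliminate b (×(-135) and ×65, subtract): 22350·a = 402.00 → a = ∂h/∂x = +0.01799
Back-substitute: b = ∂h/∂y = +0.01691.
h(613540, 4478979) = 90.0 + (+0.01799)·(-480) + (+0.01691)·(210) = 90.0 -8.634 +3.552 = 84.918 m.

84.9 m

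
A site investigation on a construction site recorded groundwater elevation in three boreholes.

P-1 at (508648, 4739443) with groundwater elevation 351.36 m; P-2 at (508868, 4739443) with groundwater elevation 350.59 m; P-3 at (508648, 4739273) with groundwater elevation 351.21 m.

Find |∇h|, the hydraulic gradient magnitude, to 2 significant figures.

∂h/∂x = (350.59 − 351.36) / (508868 − 508648) = -0.003500
∂h/∂y = (351.21 − 351.36) / (4739273 − 4739443) = +0.0008824
|∇h| = √(-0.003500² + 0.0008824²) = 0.00361

0.0036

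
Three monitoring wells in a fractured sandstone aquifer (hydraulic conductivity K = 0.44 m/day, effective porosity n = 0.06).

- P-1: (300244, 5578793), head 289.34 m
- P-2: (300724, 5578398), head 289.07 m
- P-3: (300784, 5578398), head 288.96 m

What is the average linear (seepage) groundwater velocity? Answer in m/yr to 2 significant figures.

Differences from P-1: to P-2 (Δx, Δy, Δh) = (480, -395, -0.27); to P-3 = (540, -395, -0.38).
Solve a·Δx + b·Δy = Δh: det = 480·(-395) − 540·(-395) = 23700.
∂h/∂x = [(-0.27)·(-395) − (-0.38)·(-395)] / 23700 = -0.001833
∂h/∂y = [480·(-0.38) − 540·(-0.27)] / 23700 = -0.001544
|∇h| = √(-0.001833² + -0.001544²) = 0.002397
Seepage velocity v = K·i/n = 0.44 × 0.002397 / 0.06 = 0.01758 m/day = 6.421 m/yr.

6.4 m/yr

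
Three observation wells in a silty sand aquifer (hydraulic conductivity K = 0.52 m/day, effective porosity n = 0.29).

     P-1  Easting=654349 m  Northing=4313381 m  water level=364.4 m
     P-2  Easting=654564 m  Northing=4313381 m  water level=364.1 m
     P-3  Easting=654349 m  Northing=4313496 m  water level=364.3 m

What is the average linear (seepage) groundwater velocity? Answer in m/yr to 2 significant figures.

∂h/∂x = (364.1 − 364.4) / (654564 − 654349) = -0.001395
∂h/∂y = (364.3 − 364.4) / (4313496 − 4313381) = -0.0008696
|∇h| = √(-0.001395² + -0.0008696²) = 0.001644
Seepage velocity v = K·i/n = 0.52 × 0.001644 / 0.29 = 0.002948 m/day = 1.077 m/yr.

1.1 m/yr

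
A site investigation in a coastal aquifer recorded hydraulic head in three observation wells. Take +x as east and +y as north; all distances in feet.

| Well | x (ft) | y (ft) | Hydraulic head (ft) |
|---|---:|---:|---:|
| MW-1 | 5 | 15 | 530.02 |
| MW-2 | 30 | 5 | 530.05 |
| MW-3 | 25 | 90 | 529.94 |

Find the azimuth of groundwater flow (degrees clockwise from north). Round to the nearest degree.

331°

Differences from MW-1: to MW-2 (Δx, Δy, Δh) = (25, -10, +0.03); to MW-3 = (20, 75, -0.08).
Determinant of the coordinate differences = 25·75 − 20·(-10) = 2075.
∂h/∂x = [(+0.03)·75 − (-0.08)·(-10)] / 2075 = +0.0006988
∂h/∂y = [25·(-0.08) − 20·(+0.03)] / 2075 = -0.001253
Flow direction (−∇h) has components (-0.0006988 E, +0.001253 N).
Azimuth = atan2(E, N) = atan2(-0.0006988, +0.001253) = 330.9° ≈ 331°.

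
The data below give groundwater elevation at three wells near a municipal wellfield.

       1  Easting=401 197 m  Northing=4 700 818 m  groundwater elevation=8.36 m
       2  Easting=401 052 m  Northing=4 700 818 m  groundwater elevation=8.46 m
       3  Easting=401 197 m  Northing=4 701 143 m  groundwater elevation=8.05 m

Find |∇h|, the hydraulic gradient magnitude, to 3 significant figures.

0.00118

∂h/∂x = (8.46 − 8.36) / (401052 − 401197) = -0.0006897
∂h/∂y = (8.05 − 8.36) / (4701143 − 4700818) = -0.0009538
|∇h| = √(-0.0006897² + -0.0009538²) = 0.001177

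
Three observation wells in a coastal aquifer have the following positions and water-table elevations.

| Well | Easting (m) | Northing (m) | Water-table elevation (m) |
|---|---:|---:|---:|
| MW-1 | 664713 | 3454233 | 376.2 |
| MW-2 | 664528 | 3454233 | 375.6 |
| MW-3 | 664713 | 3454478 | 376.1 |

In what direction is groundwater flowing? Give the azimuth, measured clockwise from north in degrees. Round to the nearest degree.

277°

∂h/∂x = (375.6 − 376.2) / (664528 − 664713) = +0.003243
∂h/∂y = (376.1 − 376.2) / (3454478 − 3454233) = -0.0004082
Flow direction (−∇h) has components (-0.003243 E, +0.0004082 N).
Azimuth = atan2(E, N) = atan2(-0.003243, +0.0004082) = 277.2° ≈ 277°.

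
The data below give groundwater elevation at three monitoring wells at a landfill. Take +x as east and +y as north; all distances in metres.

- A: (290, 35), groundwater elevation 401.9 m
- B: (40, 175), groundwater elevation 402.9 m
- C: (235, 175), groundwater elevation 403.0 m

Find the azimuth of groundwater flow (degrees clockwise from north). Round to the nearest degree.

Differences from A: to B (Δx, Δy, Δh) = (-250, 140, +1.0); to C = (-55, 140, +1.1).
Determinant of the coordinate differences = (-250)·140 − (-55)·140 = -27300.
∂h/∂x = [(+1.0)·140 − (+1.1)·140] / -27300 = +0.0005128
∂h/∂y = [(-250)·(+1.1) − (-55)·(+1.0)] / -27300 = +0.008059
Flow direction (−∇h) has components (-0.0005128 E, -0.008059 N).
Azimuth = atan2(E, N) = atan2(-0.0005128, -0.008059) = 183.6° ≈ 184°.

184°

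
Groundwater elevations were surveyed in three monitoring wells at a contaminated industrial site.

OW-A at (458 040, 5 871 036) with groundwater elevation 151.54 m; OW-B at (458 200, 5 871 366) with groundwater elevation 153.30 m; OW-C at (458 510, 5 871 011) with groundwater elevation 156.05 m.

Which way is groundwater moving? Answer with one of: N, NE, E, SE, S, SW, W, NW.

W

Taking OW-A as reference: OW-B−OW-A = (160, 330, +1.76); OW-C−OW-A = (470, -25, +4.51).
Solve a·Δx + b·Δy = Δh: det = 160·(-25) − 470·330 = -159100.
∂h/∂x = [(+1.76)·(-25) − (+4.51)·330] / -159100 = +0.009631
∂h/∂y = [160·(+4.51) − 470·(+1.76)] / -159100 = +0.0006637
Flow = −∇h = (-0.009631 east, -0.0006637 north), which points west.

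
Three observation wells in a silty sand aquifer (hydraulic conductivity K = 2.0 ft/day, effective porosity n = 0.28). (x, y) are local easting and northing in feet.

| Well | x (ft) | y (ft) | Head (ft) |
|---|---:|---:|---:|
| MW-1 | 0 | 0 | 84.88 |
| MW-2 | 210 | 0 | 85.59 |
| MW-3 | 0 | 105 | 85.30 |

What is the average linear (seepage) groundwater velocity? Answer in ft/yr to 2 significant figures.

14 ft/yr

∂h/∂x = (85.59 − 84.88) / (210 − 0) = +0.003381
∂h/∂y = (85.30 − 84.88) / (105 − 0) = +0.004000
|∇h| = √(0.003381² + 0.004000²) = 0.005237
Seepage velocity v = K·i/n = 2.0 × 0.005237 / 0.28 = 0.03741 ft/day = 13.66 ft/yr.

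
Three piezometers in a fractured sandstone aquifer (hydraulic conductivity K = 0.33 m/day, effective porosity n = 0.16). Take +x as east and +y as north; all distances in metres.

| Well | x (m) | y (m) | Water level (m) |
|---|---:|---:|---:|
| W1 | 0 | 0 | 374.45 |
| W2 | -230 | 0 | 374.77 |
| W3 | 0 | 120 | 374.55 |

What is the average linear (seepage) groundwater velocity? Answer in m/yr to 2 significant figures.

∂h/∂x = (374.77 − 374.45) / (-230 − 0) = -0.001391
∂h/∂y = (374.55 − 374.45) / (120 − 0) = +0.0008333
|∇h| = √(-0.001391² + 0.0008333²) = 0.001622
Seepage velocity v = K·i/n = 0.33 × 0.001622 / 0.16 = 0.003345 m/day = 1.222 m/yr.

1.2 m/yr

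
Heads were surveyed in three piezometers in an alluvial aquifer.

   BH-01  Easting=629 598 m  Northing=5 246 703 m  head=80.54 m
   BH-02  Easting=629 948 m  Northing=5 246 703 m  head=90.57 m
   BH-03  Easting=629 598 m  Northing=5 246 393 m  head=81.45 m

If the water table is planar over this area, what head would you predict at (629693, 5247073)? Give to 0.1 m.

82.2 m

∂h/∂x = (90.57 − 80.54) / (629948 − 629598) = +0.02866
∂h/∂y = (81.45 − 80.54) / (5246393 − 5246703) = -0.002935
h(629693, 5247073) = 80.54 + (+0.02866)·(95) + (-0.002935)·(370) = 80.54 +2.722 -1.086 = 82.176 m.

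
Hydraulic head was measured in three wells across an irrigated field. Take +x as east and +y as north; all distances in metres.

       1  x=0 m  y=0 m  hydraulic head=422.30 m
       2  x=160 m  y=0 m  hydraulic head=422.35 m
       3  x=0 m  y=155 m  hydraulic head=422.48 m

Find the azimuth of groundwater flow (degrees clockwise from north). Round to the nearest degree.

195°

∂h/∂x = (422.35 − 422.30) / (160 − 0) = +0.0003125
∂h/∂y = (422.48 − 422.30) / (155 − 0) = +0.001161
Flow direction (−∇h) has components (-0.0003125 E, -0.001161 N).
Azimuth = atan2(E, N) = atan2(-0.0003125, -0.001161) = 195.1° ≈ 195°.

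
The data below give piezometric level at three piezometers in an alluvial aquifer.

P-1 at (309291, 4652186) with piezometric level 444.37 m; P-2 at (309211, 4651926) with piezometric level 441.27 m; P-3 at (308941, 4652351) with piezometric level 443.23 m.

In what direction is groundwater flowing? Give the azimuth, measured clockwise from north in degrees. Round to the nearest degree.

Taking P-1 as reference: P-2−P-1 = (-80, -260, -3.10); P-3−P-1 = (-350, 165, -1.14).
Solve a·Δx + b·Δy = Δh: det = (-80)·165 − (-350)·(-260) = -104200.
∂h/∂x = [(-3.10)·165 − (-1.14)·(-260)] / -104200 = +0.007753
∂h/∂y = [(-80)·(-1.14) − (-350)·(-3.10)] / -104200 = +0.009537
Flow direction (−∇h) has components (-0.007753 E, -0.009537 N).
Azimuth = atan2(E, N) = atan2(-0.007753, -0.009537) = 219.1° ≈ 219°.

219°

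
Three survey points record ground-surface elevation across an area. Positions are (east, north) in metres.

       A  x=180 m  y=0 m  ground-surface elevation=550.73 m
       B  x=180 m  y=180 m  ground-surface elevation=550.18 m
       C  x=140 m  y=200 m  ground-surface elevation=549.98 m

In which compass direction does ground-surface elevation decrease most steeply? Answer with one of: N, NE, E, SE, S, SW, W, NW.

With z = a·x + b·y + c and A as origin, the differences give:
  0·a + 180·b = -0.55
  (-40)·a + 200·b = -0.75
Eliminate b (×200 and ×180, subtract): 7200·a = 25.000 → a = ∂z/∂x = +0.003472
Back-substitute: b = ∂z/∂y = -0.003056.
Steepest decrease is along −∇f = (-0.003472 E, +0.003056 N) → northwest.

NW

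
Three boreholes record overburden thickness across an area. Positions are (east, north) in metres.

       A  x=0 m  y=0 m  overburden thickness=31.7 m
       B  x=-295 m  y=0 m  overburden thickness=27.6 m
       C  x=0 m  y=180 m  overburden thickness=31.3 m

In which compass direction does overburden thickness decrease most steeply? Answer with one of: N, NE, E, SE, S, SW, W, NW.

W

∂d/∂x = (27.6 − 31.7) / (-295 − 0) = +0.01390
∂d/∂y = (31.3 − 31.7) / (180 − 0) = -0.002222
Steepest decrease is along −∇f = (-0.01390 E, +0.002222 N) → west.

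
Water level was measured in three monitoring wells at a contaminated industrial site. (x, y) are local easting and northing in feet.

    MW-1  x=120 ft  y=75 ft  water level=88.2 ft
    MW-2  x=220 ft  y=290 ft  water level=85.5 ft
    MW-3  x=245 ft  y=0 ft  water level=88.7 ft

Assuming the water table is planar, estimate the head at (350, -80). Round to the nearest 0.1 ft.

Three-point gradient (reference MW-1): Δ to MW-2 = (100, 215, -2.7), Δ to MW-3 = (125, -75, +0.5).
∂h/∂x = -0.002764, ∂h/∂y = -0.01127 (det = -34375).
h(350, -80) = 88.2 + (-0.002764)·(230) + (-0.01127)·(-155) = 88.2 -0.636 +1.747 = 89.312 ft.

89.3 ft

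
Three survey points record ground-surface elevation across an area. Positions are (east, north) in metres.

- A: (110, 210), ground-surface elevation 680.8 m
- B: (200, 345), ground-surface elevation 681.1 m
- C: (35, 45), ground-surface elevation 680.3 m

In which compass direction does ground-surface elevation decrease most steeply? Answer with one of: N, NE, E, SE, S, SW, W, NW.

With z = a·x + b·y + c and A as origin, the differences give:
  90·a + 135·b = +0.3
  (-75)·a + (-165)·b = -0.5
Eliminate b (×(-165) and ×135, subtract): -4725·a = 18.00 → a = ∂z/∂x = -0.003810
Back-substitute: b = ∂z/∂y = +0.004762.
Steepest decrease is along −∇f = (+0.003810 E, -0.004762 N) → southeast.

SE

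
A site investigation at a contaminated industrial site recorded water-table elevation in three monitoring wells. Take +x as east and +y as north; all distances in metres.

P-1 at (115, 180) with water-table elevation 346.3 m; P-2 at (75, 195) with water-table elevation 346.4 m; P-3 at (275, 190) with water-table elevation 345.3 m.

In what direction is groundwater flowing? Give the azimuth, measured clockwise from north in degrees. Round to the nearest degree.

With h = a·x + b·y + c and P-1 as origin, the differences give:
  (-40)·a + 15·b = +0.1
  160·a + 10·b = -1.0
Eliminate b (×10 and ×15, subtract): -2800·a = 16.00 → a = ∂h/∂x = -0.005714
Back-substitute: b = ∂h/∂y = -0.008571.
Flow direction (−∇h) has components (+0.005714 E, +0.008571 N).
Azimuth = atan2(E, N) = atan2(+0.005714, +0.008571) = 33.7° ≈ 034°.

034°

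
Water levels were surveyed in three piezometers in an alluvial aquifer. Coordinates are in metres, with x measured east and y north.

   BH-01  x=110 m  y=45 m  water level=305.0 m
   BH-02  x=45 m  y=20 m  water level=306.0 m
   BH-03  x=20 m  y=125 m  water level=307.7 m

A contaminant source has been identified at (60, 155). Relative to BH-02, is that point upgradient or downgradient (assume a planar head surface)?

Taking BH-01 as reference: BH-02−BH-01 = (-65, -25, +1.0); BH-03−BH-01 = (-90, 80, +2.7).
Solve a·Δx + b·Δy = Δh: det = (-65)·80 − (-90)·(-25) = -7450.
∂h/∂x = [(+1.0)·80 − (+2.7)·(-25)] / -7450 = -0.01980
∂h/∂y = [(-65)·(+2.7) − (-90)·(+1.0)] / -7450 = +0.01148
Head at (60, 155) = 305.0 + (-0.01980)·(-50) + (+0.01148)·(110) = 307.25 m.
That is higher than the 306.0 m at BH-02, so the point is upgradient.

upgradient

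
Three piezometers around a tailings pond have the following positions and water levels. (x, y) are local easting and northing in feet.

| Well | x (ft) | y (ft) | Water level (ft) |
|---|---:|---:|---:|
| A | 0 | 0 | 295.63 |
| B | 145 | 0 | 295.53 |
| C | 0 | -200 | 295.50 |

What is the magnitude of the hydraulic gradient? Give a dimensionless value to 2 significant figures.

0.00095

∂h/∂x = (295.53 − 295.63) / (145 − 0) = -0.0006897
∂h/∂y = (295.50 − 295.63) / (-200 − 0) = +0.0006500
|∇h| = √(-0.0006897² + 0.0006500²) = 0.0009477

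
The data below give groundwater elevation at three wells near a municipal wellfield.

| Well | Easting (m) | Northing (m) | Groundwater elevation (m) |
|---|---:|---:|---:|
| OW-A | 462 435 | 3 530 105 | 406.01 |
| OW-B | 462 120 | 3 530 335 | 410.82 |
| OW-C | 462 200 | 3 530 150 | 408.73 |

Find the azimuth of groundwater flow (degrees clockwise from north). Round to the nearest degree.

124°

Differences from OW-A: to OW-B (Δx, Δy, Δh) = (-315, 230, +4.81); to OW-C = (-235, 45, +2.72).
Determinant of the coordinate differences = (-315)·45 − (-235)·230 = 39875.
∂h/∂x = [(+4.81)·45 − (+2.72)·230] / 39875 = -0.01026
∂h/∂y = [(-315)·(+2.72) − (-235)·(+4.81)] / 39875 = +0.006860
Flow direction (−∇h) has components (+0.01026 E, -0.006860 N).
Azimuth = atan2(E, N) = atan2(+0.01026, -0.006860) = 123.8° ≈ 124°.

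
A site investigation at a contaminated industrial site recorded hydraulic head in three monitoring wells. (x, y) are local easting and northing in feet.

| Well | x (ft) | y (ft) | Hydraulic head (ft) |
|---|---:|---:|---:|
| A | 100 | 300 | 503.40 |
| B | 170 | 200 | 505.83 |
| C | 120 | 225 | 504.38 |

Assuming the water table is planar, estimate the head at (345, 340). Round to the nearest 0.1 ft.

509.5 ft

With h = a·x + b·y + c and A as origin, the differences give:
  70·a + (-100)·b = +2.43
  20·a + (-75)·b = +0.98
Eliminate b (×(-75) and ×(-100), subtract): -3250·a = -84.250 → a = ∂h/∂x = +0.02592
Back-substitute: b = ∂h/∂y = -0.006154.
h(345, 340) = 503.40 + (+0.02592)·(245) + (-0.006154)·(40) = 503.40 +6.351 -0.246 = 509.505 ft.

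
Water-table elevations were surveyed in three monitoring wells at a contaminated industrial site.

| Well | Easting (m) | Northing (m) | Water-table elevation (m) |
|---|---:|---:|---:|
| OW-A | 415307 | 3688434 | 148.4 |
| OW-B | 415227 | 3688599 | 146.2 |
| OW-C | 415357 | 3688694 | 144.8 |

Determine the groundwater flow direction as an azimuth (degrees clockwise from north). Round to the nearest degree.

003°

With h = a·x + b·y + c and OW-A as origin, the differences give:
  (-80)·a + 165·b = -2.2
  50·a + 260·b = -3.6
Eliminate b (×260 and ×165, subtract): -29050·a = 22.00 → a = ∂h/∂x = -0.0007573
Back-substitute: b = ∂h/∂y = -0.01370.
Flow direction (−∇h) has components (+0.0007573 E, +0.01370 N).
Azimuth = atan2(E, N) = atan2(+0.0007573, +0.01370) = 3.2° ≈ 003°.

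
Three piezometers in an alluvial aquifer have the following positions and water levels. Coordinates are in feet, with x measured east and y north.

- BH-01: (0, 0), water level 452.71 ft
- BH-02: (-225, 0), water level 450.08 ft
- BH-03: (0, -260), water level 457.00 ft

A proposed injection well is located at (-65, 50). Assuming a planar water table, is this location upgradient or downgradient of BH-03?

∂h/∂x = (450.08 − 452.71) / (-225 − 0) = +0.01169
∂h/∂y = (457.00 − 452.71) / (-260 − 0) = -0.01650
Head at (-65, 50) = 452.71 + (+0.01169)·(-65) + (-0.01650)·(50) = 451.13 ft.
That is lower than the 457.00 ft at BH-03, so the point is downgradient.

downgradient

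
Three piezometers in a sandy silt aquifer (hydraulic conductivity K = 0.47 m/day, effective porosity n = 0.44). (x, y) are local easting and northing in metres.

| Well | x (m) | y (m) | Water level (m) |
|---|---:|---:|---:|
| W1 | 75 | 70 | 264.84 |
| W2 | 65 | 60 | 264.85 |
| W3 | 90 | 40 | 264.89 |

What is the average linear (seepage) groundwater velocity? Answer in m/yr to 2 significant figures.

0.59 m/yr

Taking W1 as reference: W2−W1 = (-10, -10, +0.01); W3−W1 = (15, -30, +0.05).
Solve a·Δx + b·Δy = Δh: det = (-10)·(-30) − 15·(-10) = 450.
∂h/∂x = [(+0.01)·(-30) − (+0.05)·(-10)] / 450 = +0.0004444
∂h/∂y = [(-10)·(+0.05) − 15·(+0.01)] / 450 = -0.001444
|∇h| = √(0.0004444² + -0.001444²) = 0.001511
Seepage velocity v = K·i/n = 0.47 × 0.001511 / 0.44 = 0.001614 m/day = 0.5895 m/yr.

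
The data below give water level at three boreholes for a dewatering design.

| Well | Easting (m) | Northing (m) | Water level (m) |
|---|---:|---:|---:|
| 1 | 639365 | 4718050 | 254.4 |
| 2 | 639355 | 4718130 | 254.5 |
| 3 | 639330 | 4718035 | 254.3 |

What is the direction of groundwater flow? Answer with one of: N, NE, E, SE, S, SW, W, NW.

Taking 1 as reference: 2−1 = (-10, 80, +0.1); 3−1 = (-35, -15, -0.1).
Determinant of the coordinate differences = (-10)·(-15) − (-35)·80 = 2950.
∂h/∂x = [(+0.1)·(-15) − (-0.1)·80] / 2950 = +0.002203
∂h/∂y = [(-10)·(-0.1) − (-35)·(+0.1)] / 2950 = +0.001525
Flow = −∇h = (-0.002203 east, -0.001525 north), which points southwest.

SW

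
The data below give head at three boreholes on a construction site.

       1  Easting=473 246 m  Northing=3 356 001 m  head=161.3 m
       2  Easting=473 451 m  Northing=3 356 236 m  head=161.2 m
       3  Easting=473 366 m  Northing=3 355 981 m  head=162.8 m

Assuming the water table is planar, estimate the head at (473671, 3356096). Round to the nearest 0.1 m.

Three-point gradient (reference 1): Δ to 2 = (205, 235, -0.1), Δ to 3 = (120, -20, +1.5).
∂h/∂x = +0.01085, ∂h/∂y = -0.009892 (det = -32300).
h(473671, 3356096) = 161.3 + (+0.01085)·(425) + (-0.009892)·(95) = 161.3 +4.612 -0.940 = 164.972 m.

165.0 m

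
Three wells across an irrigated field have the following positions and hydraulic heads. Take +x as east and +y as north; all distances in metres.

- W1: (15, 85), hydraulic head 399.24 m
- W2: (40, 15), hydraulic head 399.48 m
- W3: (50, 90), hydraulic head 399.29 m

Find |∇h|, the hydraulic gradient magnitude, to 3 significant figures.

0.00332

With h = a·x + b·y + c and W1 as origin, the differences give:
  25·a + (-70)·b = +0.24
  35·a + 5·b = +0.05
Eliminate b (×5 and ×(-70), subtract): 2575·a = 4.700 → a = ∂h/∂x = +0.001825
Back-substitute: b = ∂h/∂y = -0.002777.
|∇h| = √(0.001825² + -0.002777²) = 0.003323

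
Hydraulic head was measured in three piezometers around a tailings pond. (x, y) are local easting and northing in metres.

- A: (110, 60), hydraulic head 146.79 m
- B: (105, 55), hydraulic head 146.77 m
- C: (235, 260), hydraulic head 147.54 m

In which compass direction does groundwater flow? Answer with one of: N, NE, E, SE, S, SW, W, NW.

Differences from A: to B (Δx, Δy, Δh) = (-5, -5, -0.02); to C = (125, 200, +0.75).
Determinant of the coordinate differences = (-5)·200 − 125·(-5) = -375.
∂h/∂x = [(-0.02)·200 − (+0.75)·(-5)] / -375 = +0.0006667
∂h/∂y = [(-5)·(+0.75) − 125·(-0.02)] / -375 = +0.003333
Flow = −∇h = (-0.0006667 east, -0.003333 north), which points south.

S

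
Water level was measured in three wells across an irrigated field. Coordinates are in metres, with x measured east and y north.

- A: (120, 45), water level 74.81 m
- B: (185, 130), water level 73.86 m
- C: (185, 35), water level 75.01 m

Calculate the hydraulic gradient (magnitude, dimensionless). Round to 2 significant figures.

0.012

Three-point gradient (reference A): Δ to B = (65, 85, -0.95), Δ to C = (65, -10, +0.20).
∂h/∂x = +0.001215, ∂h/∂y = -0.01211 (det = -6175).
|∇h| = √(0.001215² + -0.01211²) = 0.01217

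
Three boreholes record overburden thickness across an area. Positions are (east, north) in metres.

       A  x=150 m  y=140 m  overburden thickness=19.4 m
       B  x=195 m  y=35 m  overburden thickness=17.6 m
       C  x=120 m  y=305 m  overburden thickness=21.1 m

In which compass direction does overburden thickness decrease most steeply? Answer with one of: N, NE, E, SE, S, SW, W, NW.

E

With d = a·x + b·y + c and A as origin, the differences give:
  45·a + (-105)·b = -1.8
  (-30)·a + 165·b = +1.7
Eliminate b (×165 and ×(-105), subtract): 4275·a = -118.50 → a = ∂d/∂x = -0.02772
Back-substitute: b = ∂d/∂y = +0.005263.
Steepest decrease is along −∇f = (+0.02772 E, -0.005263 N) → east.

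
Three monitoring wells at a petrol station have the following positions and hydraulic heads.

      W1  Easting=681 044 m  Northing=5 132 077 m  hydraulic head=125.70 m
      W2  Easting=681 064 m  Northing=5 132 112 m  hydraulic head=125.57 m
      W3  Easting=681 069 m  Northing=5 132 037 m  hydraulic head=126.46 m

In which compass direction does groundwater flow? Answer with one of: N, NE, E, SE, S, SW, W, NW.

NW

Three-point gradient (reference W1): Δ to W2 = (20, 35, -0.13), Δ to W3 = (25, -40, +0.76).
∂h/∂x = +0.01278, ∂h/∂y = -0.01101 (det = -1675).
Flow = −∇h = (-0.01278 east, +0.01101 north), which points northwest.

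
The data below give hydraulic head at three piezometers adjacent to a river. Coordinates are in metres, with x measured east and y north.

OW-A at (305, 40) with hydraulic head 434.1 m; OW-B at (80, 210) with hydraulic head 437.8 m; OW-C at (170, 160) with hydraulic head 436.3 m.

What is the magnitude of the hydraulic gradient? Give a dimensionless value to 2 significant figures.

0.017

With h = a·x + b·y + c and OW-A as origin, the differences give:
  (-225)·a + 170·b = +3.7
  (-135)·a + 120·b = +2.2
Eliminate b (×120 and ×170, subtract): -4050·a = 70.00 → a = ∂h/∂x = -0.01728
Back-substitute: b = ∂h/∂y = -0.001111.
|∇h| = √(-0.01728² + -0.001111²) = 0.01732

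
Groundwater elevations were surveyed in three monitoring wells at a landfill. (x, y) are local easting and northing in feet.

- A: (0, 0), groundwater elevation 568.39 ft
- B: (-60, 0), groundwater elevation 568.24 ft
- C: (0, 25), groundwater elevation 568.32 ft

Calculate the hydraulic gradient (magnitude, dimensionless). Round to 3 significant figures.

∂h/∂x = (568.24 − 568.39) / (-60 − 0) = +0.002500
∂h/∂y = (568.32 − 568.39) / (25 − 0) = -0.002800
|∇h| = √(0.002500² + -0.002800²) = 0.003754

0.00375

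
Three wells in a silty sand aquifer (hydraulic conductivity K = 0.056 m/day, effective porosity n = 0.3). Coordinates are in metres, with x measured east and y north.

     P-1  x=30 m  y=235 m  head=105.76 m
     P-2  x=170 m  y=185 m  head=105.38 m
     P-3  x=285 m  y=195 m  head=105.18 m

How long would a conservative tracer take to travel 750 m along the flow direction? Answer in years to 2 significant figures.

Three-point gradient (reference P-1): Δ to P-2 = (140, -50, -0.38), Δ to P-3 = (255, -40, -0.58).
∂h/∂x = -0.001930, ∂h/∂y = +0.002196 (det = 7150).
|∇h| = √(-0.001930² + 0.002196²) = 0.002924
Seepage velocity v = K·i/n = 0.056 × 0.002924 / 0.3 = 0.0005458 m/day.
t = 750 / 0.0005458 = 1.374e+06 days = 3.76e+03 years.

3800 years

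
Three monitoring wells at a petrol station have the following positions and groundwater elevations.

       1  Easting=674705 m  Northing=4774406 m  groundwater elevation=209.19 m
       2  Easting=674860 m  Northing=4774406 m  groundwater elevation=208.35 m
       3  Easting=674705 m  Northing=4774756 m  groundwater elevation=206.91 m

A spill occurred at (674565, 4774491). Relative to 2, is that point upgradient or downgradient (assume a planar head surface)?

upgradient

∂h/∂x = (208.35 − 209.19) / (674860 − 674705) = -0.005419
∂h/∂y = (206.91 − 209.19) / (4774756 − 4774406) = -0.006514
Head at (674565, 4774491) = 209.19 + (-0.005419)·(-140) + (-0.006514)·(85) = 209.39 m.
That is higher than the 208.35 m at 2, so the point is upgradient.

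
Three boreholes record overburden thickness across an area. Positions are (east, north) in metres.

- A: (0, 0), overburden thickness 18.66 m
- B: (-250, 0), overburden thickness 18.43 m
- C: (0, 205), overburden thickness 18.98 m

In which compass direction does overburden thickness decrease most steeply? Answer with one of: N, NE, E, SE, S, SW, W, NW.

SW

∂d/∂x = (18.43 − 18.66) / (-250 − 0) = +0.0009200
∂d/∂y = (18.98 − 18.66) / (205 − 0) = +0.001561
Steepest decrease is along −∇f = (-0.0009200 E, -0.001561 N) → southwest.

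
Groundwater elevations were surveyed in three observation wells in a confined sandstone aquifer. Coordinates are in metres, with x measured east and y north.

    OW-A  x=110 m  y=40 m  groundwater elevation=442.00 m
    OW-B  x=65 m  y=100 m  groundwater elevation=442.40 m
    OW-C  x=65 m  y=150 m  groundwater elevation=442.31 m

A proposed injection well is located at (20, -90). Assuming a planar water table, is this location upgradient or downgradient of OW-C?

Taking OW-A as reference: OW-B−OW-A = (-45, 60, +0.40); OW-C−OW-A = (-45, 110, +0.31).
Solve a·Δx + b·Δy = Δh: det = (-45)·110 − (-45)·60 = -2250.
∂h/∂x = [(+0.40)·110 − (+0.31)·60] / -2250 = -0.01129
∂h/∂y = [(-45)·(+0.31) − (-45)·(+0.40)] / -2250 = -0.001800
Head at (20, -90) = 442.00 + (-0.01129)·(-90) + (-0.001800)·(-130) = 443.25 m.
That is higher than the 442.31 m at OW-C, so the point is upgradient.

upgradient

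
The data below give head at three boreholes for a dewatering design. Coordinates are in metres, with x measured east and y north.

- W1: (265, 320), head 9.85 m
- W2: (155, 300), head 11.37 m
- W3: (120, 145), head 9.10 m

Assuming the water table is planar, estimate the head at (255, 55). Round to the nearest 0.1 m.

5.1 m

With h = a·x + b·y + c and W1 as origin, the differences give:
  (-110)·a + (-20)·b = +1.52
  (-145)·a + (-175)·b = -0.75
Eliminate b (×(-175) and ×(-20), subtract): 16350·a = -281.000 → a = ∂h/∂x = -0.01719
Back-substitute: b = ∂h/∂y = +0.01853.
h(255, 55) = 9.85 + (-0.01719)·(-10) + (+0.01853)·(-265) = 9.85 +0.172 -4.909 = 5.112 m.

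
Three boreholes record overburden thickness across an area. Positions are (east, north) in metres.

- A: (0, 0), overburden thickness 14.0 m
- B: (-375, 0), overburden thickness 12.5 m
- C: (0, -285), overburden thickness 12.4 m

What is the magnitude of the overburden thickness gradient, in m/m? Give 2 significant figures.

0.0069 m/m

∂d/∂x = (12.5 − 14.0) / (-375 − 0) = +0.004000
∂d/∂y = (12.4 − 14.0) / (-285 − 0) = +0.005614
|∇f| = √(0.004000² + 0.005614²) = 0.006893 m/m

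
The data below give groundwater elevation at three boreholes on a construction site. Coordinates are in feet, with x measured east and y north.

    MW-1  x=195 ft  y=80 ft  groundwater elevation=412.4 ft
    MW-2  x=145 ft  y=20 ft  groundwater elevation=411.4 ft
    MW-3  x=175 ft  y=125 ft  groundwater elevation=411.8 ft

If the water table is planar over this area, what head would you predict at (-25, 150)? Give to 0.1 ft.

Differences from MW-1: to MW-2 (Δx, Δy, Δh) = (-50, -60, -1.0); to MW-3 = (-20, 45, -0.6).
Determinant of the coordinate differences = (-50)·45 − (-20)·(-60) = -3450.
∂h/∂x = [(-1.0)·45 − (-0.6)·(-60)] / -3450 = +0.02348
∂h/∂y = [(-50)·(-0.6) − (-20)·(-1.0)] / -3450 = -0.002899
h(-25, 150) = 412.4 + (+0.02348)·(-220) + (-0.002899)·(70) = 412.4 -5.165 -0.203 = 407.032 ft.

407.0 ft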